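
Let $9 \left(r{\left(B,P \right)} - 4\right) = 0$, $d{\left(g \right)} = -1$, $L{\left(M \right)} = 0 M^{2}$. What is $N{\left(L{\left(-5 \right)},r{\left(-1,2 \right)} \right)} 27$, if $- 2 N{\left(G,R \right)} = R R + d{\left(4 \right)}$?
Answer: $- \frac{405}{2} \approx -202.5$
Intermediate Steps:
$L{\left(M \right)} = 0$
$r{\left(B,P \right)} = 4$ ($r{\left(B,P \right)} = 4 + \frac{1}{9} \cdot 0 = 4 + 0 = 4$)
$N{\left(G,R \right)} = \frac{1}{2} - \frac{R^{2}}{2}$ ($N{\left(G,R \right)} = - \frac{R R - 1}{2} = - \frac{R^{2} - 1}{2} = - \frac{-1 + R^{2}}{2} = \frac{1}{2} - \frac{R^{2}}{2}$)
$N{\left(L{\left(-5 \right)},r{\left(-1,2 \right)} \right)} 27 = \left(\frac{1}{2} - \frac{4^{2}}{2}\right) 27 = \left(\frac{1}{2} - 8\right) 27 = \left(- \frac{15}{2}\right) 27 = - \frac{405}{2}$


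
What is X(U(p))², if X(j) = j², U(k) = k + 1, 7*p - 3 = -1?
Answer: 6561/2401 ≈ 2.7326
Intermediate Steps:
p = 2/7 (p = 3/7 + (⅐)*(-1) = 3/7 - ⅐ = 2/7 ≈ 0.28571)
U(k) = 1 + k
X(U(p))² = ((1 + 2/7)²)² = ((9/7)²)² = (81/49)² = 6561/2401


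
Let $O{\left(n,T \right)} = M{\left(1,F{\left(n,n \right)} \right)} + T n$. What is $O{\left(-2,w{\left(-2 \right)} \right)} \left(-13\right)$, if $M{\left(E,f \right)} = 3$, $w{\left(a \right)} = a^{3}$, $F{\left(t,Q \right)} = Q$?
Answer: $-247$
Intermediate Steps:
$O{\left(n,T \right)} = 3 + T n$
$O{\left(-2,w{\left(-2 \right)} \right)} \left(-13\right) = \left(3 + \left(-2\right)^{3} \left(-2\right)\right) \left(-13\right) = \left(3 - -16\right) \left(-13\right) = \left(3 + 16\right) \left(-13\right) = 19 \left(-13\right) = -247$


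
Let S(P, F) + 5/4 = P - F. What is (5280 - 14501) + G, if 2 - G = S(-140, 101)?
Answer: -35907/4 ≈ -8976.8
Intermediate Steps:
S(P, F) = -5/4 + P - F (S(P, F) = -5/4 + (P - F) = -5/4 + P - F)
G = 977/4 (G = 2 - (-5/4 - 140 - 1*101) = 2 - (-5/4 - 140 - 101) = 2 - 1*(-969/4) = 2 + 969/4 = 977/4 ≈ 244.25)
(5280 - 14501) + G = (5280 - 14501) + 977/4 = -9221 + 977/4 = -35907/4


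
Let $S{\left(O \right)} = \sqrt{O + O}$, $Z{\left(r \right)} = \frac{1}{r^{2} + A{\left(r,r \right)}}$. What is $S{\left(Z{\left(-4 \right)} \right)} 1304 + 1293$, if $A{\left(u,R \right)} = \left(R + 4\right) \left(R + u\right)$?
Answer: $1293 + 326 \sqrt{2} \approx 1754.0$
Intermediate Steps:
$A{\left(u,R \right)} = \left(4 + R\right) \left(R + u\right)$
$Z{\left(r \right)} = \frac{1}{3 r^{2} + 8 r}$ ($Z{\left(r \right)} = \frac{1}{r^{2} + \left(r^{2} + 4 r + 4 r + r r\right)} = \frac{1}{r^{2} + \left(r^{2} + 4 r + 4 r + r^{2}\right)} = \frac{1}{r^{2} + \left(2 r^{2} + 8 r\right)} = \frac{1}{3 r^{2} + 8 r}$)
$S{\left(O \right)} = \sqrt{2} \sqrt{O}$ ($S{\left(O \right)} = \sqrt{2 O} = \sqrt{2} \sqrt{O}$)
$S{\left(Z{\left(-4 \right)} \right)} 1304 + 1293 = \sqrt{2} \sqrt{\frac{1}{\left(-4\right) \left(8 + 3 \left(-4\right)\right)}} 1304 + 1293 = \sqrt{2} \sqrt{- \frac{1}{4 \left(8 - 12\right)}} 1304 + 1293 = \sqrt{2} \sqrt{- \frac{1}{4 \left(-4\right)}} 1304 + 1293 = \sqrt{2} \sqrt{\left(- \frac{1}{4}\right) \left(- \frac{1}{4}\right)} 1304 + 1293 = \frac{\sqrt{2}}{4} \cdot 1304 + 1293 = 326 \sqrt{2} + 1293 = 1293 + 326 \sqrt{2}$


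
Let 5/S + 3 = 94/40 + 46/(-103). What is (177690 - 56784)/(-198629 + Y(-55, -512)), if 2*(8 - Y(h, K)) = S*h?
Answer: -273126654/448968089 ≈ -0.60834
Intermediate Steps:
S = -10300/2259 (S = 5/(-3 + (94/40 + 46/(-103))) = 5/(-3 + (94*(1/40) + 46*(-1/103))) = 5/(-3 + (47/20 - 46/103)) = 5/(-3 + 3921/2060) = 5/(-2259/2060) = 5*(-2060/2259) = -10300/2259 ≈ -4.5595)
Y(h, K) = 8 + 5150*h/2259 (Y(h, K) = 8 - (-5150)*h/2259 = 8 + 5150*h/2259)
(177690 - 56784)/(-198629 + Y(-55, -512)) = (177690 - 56784)/(-198629 + (8 + (5150/2259)*(-55))) = 120906/(-198629 + (8 - 283250/2259)) = 120906/(-198629 - 265178/2259) = 120906/(-448968089/2259) = 120906*(-2259/448968089) = -273126654/448968089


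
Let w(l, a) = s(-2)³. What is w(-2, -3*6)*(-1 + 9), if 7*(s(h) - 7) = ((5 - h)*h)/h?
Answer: 4096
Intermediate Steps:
s(h) = 54/7 - h/7 (s(h) = 7 + (((5 - h)*h)/h)/7 = 7 + ((h*(5 - h))/h)/7 = 7 + (5 - h)/7 = 7 + (5/7 - h/7) = 54/7 - h/7)
w(l, a) = 512 (w(l, a) = (54/7 - ⅐*(-2))³ = (54/7 + 2/7)³ = 8³ = 512)
w(-2, -3*6)*(-1 + 9) = 512*(-1 + 9) = 512*8 = 4096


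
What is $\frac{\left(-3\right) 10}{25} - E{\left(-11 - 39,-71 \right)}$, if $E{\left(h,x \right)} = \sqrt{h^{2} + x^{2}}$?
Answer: $- \frac{6}{5} - \sqrt{7541} \approx -88.039$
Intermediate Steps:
$\frac{\left(-3\right) 10}{25} - E{\left(-11 - 39,-71 \right)} = \frac{\left(-3\right) 10}{25} - \sqrt{\left(-11 - 39\right)^{2} + \left(-71\right)^{2}} = \left(-30\right) \frac{1}{25} - \sqrt{\left(-11 - 39\right)^{2} + 5041} = - \frac{6}{5} - \sqrt{\left(-50\right)^{2} + 5041} = - \frac{6}{5} - \sqrt{2500 + 5041} = - \frac{6}{5} - \sqrt{7541}$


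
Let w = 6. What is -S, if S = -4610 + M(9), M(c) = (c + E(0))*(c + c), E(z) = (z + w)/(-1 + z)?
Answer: 4556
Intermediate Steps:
E(z) = (6 + z)/(-1 + z) (E(z) = (z + 6)/(-1 + z) = (6 + z)/(-1 + z))
M(c) = 2*c*(-6 + c) (M(c) = (c + (6 + 0)/(-1 + 0))*(c + c) = (c + 6/(-1))*(2*c) = (c - 1*6)*(2*c) = (c - 6)*(2*c) = (-6 + c)*(2*c) = 2*c*(-6 + c))
S = -4556 (S = -4610 + 2*9*(-6 + 9) = -4610 + 2*9*3 = -4610 + 54 = -4556)
-S = -1*(-4556) = 4556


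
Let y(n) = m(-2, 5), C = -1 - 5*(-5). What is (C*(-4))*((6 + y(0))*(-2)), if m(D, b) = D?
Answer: 768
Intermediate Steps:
C = 24 (C = -1 + 25 = 24)
y(n) = -2
(C*(-4))*((6 + y(0))*(-2)) = (24*(-4))*((6 - 2)*(-2)) = -384*(-2) = -96*(-8) = 768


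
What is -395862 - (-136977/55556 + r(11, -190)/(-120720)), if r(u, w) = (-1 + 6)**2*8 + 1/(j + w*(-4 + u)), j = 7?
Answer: -878114516251865789/2218247745840 ≈ -3.9586e+5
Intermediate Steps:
r(u, w) = 200 + 1/(7 + w*(-4 + u)) (r(u, w) = (-1 + 6)**2*8 + 1/(7 + w*(-4 + u)) = 5**2*8 + 1/(7 + w*(-4 + u)) = 25*8 + 1/(7 + w*(-4 + u)) = 200 + 1/(7 + w*(-4 + u)))
-395862 - (-136977/55556 + r(11, -190)/(-120720)) = -395862 - (-136977/55556 + ((1401 - 800*(-190) + 200*11*(-190))/(7 - 4*(-190) + 11*(-190)))/(-120720)) = -395862 - (-136977*1/55556 + ((1401 + 152000 - 418000)/(7 + 760 - 2090))*(-1/120720)) = -395862 - (-136977/55556 + (-264599/(-1323))*(-1/120720)) = -395862 - (-136977/55556 - 1/1323*(-264599)*(-1/120720)) = -395862 - (-136977/55556 + (264599/1323)*(-1/120720)) = -395862 - (-136977/55556 - 264599/159712560) = -395862 - 1*(-5472911848291/2218247745840) = -395862 + 5472911848291/2218247745840 = -878114516251865789/2218247745840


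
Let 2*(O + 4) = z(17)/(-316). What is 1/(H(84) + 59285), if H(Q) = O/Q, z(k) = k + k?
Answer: 1264/74936179 ≈ 1.6868e-5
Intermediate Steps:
z(k) = 2*k
O = -1281/316 (O = -4 + ((2*17)/(-316))/2 = -4 + (34*(-1/316))/2 = -4 + (½)*(-17/158) = -4 - 17/316 = -1281/316 ≈ -4.0538)
H(Q) = -1281/(316*Q)
1/(H(84) + 59285) = 1/(-1281/316/84 + 59285) = 1/(-1281/316*1/84 + 59285) = 1/(-61/1264 + 59285) = 1/(74936179/1264) = 1264/74936179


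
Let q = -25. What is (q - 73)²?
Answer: 9604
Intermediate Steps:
(q - 73)² = (-25 - 73)² = (-98)² = 9604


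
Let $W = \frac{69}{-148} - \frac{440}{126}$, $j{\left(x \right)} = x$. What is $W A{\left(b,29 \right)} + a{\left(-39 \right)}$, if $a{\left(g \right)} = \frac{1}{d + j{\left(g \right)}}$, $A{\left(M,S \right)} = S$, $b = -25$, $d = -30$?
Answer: $- \frac{24620077}{214452} \approx -114.8$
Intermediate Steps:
$W = - \frac{36907}{9324}$ ($W = 69 \left(- \frac{1}{148}\right) - \frac{220}{63} = - \frac{69}{148} - \frac{220}{63} = - \frac{36907}{9324} \approx -3.9583$)
$a{\left(g \right)} = \frac{1}{-30 + g}$
$W A{\left(b,29 \right)} + a{\left(-39 \right)} = \left(- \frac{36907}{9324}\right) 29 + \frac{1}{-30 - 39} = - \frac{1070303}{9324} + \frac{1}{-69} = - \frac{1070303}{9324} - \frac{1}{69} = - \frac{24620077}{214452}$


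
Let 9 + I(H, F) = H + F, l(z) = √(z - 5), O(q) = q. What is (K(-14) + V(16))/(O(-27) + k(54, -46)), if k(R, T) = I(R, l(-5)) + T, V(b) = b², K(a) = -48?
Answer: -2912/397 - 104*I*√10/397 ≈ -7.335 - 0.82841*I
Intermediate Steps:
l(z) = √(-5 + z)
I(H, F) = -9 + F + H (I(H, F) = -9 + (H + F) = -9 + (F + H) = -9 + F + H)
k(R, T) = -9 + R + T + I*√10 (k(R, T) = (-9 + √(-5 - 5) + R) + T = (-9 + √(-10) + R) + T = (-9 + I*√10 + R) + T = (-9 + R + I*√10) + T = -9 + R + T + I*√10)
(K(-14) + V(16))/(O(-27) + k(54, -46)) = (-48 + 16²)/(-27 + (-9 + 54 - 46 + I*√10)) = (-48 + 256)/(-27 + (-1 + I*√10)) = 208/(-28 + I*√10)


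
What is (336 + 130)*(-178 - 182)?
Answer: -167760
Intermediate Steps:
(336 + 130)*(-178 - 182) = 466*(-360) = -167760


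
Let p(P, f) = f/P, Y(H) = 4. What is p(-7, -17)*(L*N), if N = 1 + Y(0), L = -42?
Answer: -510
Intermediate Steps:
N = 5 (N = 1 + 4 = 5)
p(-7, -17)*(L*N) = (-17/(-7))*(-42*5) = -17*(-⅐)*(-210) = (17/7)*(-210) = -510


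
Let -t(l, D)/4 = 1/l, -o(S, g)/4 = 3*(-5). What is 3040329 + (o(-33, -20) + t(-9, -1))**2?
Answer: 246562585/81 ≈ 3.0440e+6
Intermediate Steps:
o(S, g) = 60 (o(S, g) = -12*(-5) = -4*(-15) = 60)
t(l, D) = -4/l
3040329 + (o(-33, -20) + t(-9, -1))**2 = 3040329 + (60 - 4/(-9))**2 = 3040329 + (60 - 4*(-1/9))**2 = 3040329 + (60 + 4/9)**2 = 3040329 + (544/9)**2 = 3040329 + 295936/81 = 246562585/81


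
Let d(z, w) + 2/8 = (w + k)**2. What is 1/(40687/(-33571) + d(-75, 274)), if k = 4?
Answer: 134284/10377808337 ≈ 1.2940e-5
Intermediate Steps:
d(z, w) = -1/4 + (4 + w)**2 (d(z, w) = -1/4 + (w + 4)**2 = -1/4 + (4 + w)**2)
1/(40687/(-33571) + d(-75, 274)) = 1/(40687/(-33571) + (-1/4 + (4 + 274)**2)) = 1/(40687*(-1/33571) + (-1/4 + 278**2)) = 1/(-40687/33571 + (-1/4 + 77284)) = 1/(-40687/33571 + 309135/4) = 1/(10377808337/134284) = 134284/10377808337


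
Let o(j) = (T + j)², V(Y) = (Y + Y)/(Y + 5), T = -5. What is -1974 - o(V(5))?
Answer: -1990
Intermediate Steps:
V(Y) = 2*Y/(5 + Y) (V(Y) = (2*Y)/(5 + Y) = 2*Y/(5 + Y))
o(j) = (-5 + j)²
-1974 - o(V(5)) = -1974 - (-5 + 2*5/(5 + 5))² = -1974 - (-5 + 2*5/10)² = -1974 - (-5 + 2*5*(⅒))² = -1974 - (-5 + 1)² = -1974 - 1*(-4)² = -1974 - 1*16 = -1974 - 16 = -1990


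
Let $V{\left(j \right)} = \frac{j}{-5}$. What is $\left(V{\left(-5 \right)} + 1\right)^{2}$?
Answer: $4$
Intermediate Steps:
$V{\left(j \right)} = - \frac{j}{5}$ ($V{\left(j \right)} = j \left(- \frac{1}{5}\right) = - \frac{j}{5}$)
$\left(V{\left(-5 \right)} + 1\right)^{2} = \left(\left(- \frac{1}{5}\right) \left(-5\right) + 1\right)^{2} = \left(1 + 1\right)^{2} = 2^{2} = 4$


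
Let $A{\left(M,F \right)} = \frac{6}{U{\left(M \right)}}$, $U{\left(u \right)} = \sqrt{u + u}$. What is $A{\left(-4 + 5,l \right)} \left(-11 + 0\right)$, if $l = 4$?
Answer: $- 33 \sqrt{2} \approx -46.669$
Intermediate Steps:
$U{\left(u \right)} = \sqrt{2} \sqrt{u}$ ($U{\left(u \right)} = \sqrt{2 u} = \sqrt{2} \sqrt{u}$)
$A{\left(M,F \right)} = \frac{3 \sqrt{2}}{\sqrt{M}}$ ($A{\left(M,F \right)} = \frac{6}{\sqrt{2} \sqrt{M}} = 6 \frac{\sqrt{2}}{2 \sqrt{M}} = \frac{3 \sqrt{2}}{\sqrt{M}}$)
$A{\left(-4 + 5,l \right)} \left(-11 + 0\right) = \frac{3 \sqrt{2}}{\sqrt{-4 + 5}} \left(-11 + 0\right) = 3 \sqrt{2} \frac{1}{\sqrt{1}} \left(-11\right) = 3 \sqrt{2} \cdot 1 \left(-11\right) = 3 \sqrt{2} \left(-11\right) = - 33 \sqrt{2}$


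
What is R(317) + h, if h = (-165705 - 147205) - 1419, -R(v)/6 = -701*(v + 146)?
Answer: 1633049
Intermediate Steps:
R(v) = 614076 + 4206*v (R(v) = -(-4206)*(v + 146) = -(-4206)*(146 + v) = -6*(-102346 - 701*v) = 614076 + 4206*v)
h = -314329 (h = -312910 - 1419 = -314329)
R(317) + h = (614076 + 4206*317) - 314329 = (614076 + 1333302) - 314329 = 1947378 - 314329 = 1633049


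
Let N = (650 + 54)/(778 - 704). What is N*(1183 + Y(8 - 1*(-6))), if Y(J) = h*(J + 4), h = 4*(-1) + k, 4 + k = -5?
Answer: 334048/37 ≈ 9028.3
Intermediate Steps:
k = -9 (k = -4 - 5 = -9)
h = -13 (h = 4*(-1) - 9 = -4 - 9 = -13)
Y(J) = -52 - 13*J (Y(J) = -13*(J + 4) = -13*(4 + J) = -52 - 13*J)
N = 352/37 (N = 704/74 = 704*(1/74) = 352/37 ≈ 9.5135)
N*(1183 + Y(8 - 1*(-6))) = 352*(1183 + (-52 - 13*(8 - 1*(-6))))/37 = 352*(1183 + (-52 - 13*(8 + 6)))/37 = 352*(1183 + (-52 - 13*14))/37 = 352*(1183 + (-52 - 182))/37 = 352*(1183 - 234)/37 = (352/37)*949 = 334048/37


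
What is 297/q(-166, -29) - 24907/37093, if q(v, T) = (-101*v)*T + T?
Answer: -448958186/668007837 ≈ -0.67208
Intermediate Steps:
q(v, T) = T - 101*T*v (q(v, T) = -101*T*v + T = T - 101*T*v)
297/q(-166, -29) - 24907/37093 = 297/((-29*(1 - 101*(-166)))) - 24907/37093 = 297/((-29*(1 + 16766))) - 24907*1/37093 = 297/((-29*16767)) - 24907/37093 = 297/(-486243) - 24907/37093 = 297*(-1/486243) - 24907/37093 = -11/18009 - 24907/37093 = -448958186/668007837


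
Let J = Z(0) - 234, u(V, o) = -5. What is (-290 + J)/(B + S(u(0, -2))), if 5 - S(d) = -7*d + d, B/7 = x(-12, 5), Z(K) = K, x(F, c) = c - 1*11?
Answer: 524/67 ≈ 7.8209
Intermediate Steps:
x(F, c) = -11 + c (x(F, c) = c - 11 = -11 + c)
J = -234 (J = 0 - 234 = -234)
B = -42 (B = 7*(-11 + 5) = 7*(-6) = -42)
S(d) = 5 + 6*d (S(d) = 5 - (-7*d + d) = 5 - (-6)*d = 5 + 6*d)
(-290 + J)/(B + S(u(0, -2))) = (-290 - 234)/(-42 + (5 + 6*(-5))) = -524/(-42 + (5 - 30)) = -524/(-42 - 25) = -524/(-67) = -524*(-1/67) = 524/67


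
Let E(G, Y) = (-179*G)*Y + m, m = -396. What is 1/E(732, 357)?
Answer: -1/46777392 ≈ -2.1378e-8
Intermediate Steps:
E(G, Y) = -396 - 179*G*Y (E(G, Y) = (-179*G)*Y - 396 = -179*G*Y - 396 = -396 - 179*G*Y)
1/E(732, 357) = 1/(-396 - 179*732*357) = 1/(-396 - 46776996) = 1/(-46777392) = -1/46777392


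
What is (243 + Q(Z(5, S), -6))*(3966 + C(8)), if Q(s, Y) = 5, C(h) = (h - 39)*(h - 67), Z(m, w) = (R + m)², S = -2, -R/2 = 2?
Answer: 1437160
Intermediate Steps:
R = -4 (R = -2*2 = -4)
Z(m, w) = (-4 + m)²
C(h) = (-67 + h)*(-39 + h) (C(h) = (-39 + h)*(-67 + h) = (-67 + h)*(-39 + h))
(243 + Q(Z(5, S), -6))*(3966 + C(8)) = (243 + 5)*(3966 + (2613 + 8² - 106*8)) = 248*(3966 + (2613 + 64 - 848)) = 248*(3966 + 1829) = 248*5795 = 1437160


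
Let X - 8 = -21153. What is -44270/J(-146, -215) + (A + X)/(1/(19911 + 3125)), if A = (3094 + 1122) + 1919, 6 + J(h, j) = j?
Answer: -76415205290/221 ≈ -3.4577e+8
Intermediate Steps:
X = -21145 (X = 8 - 21153 = -21145)
J(h, j) = -6 + j
A = 6135 (A = 4216 + 1919 = 6135)
-44270/J(-146, -215) + (A + X)/(1/(19911 + 3125)) = -44270/(-6 - 215) + (6135 - 21145)/(1/(19911 + 3125)) = -44270/(-221) - 15010/(1/23036) = -44270*(-1/221) - 15010/1/23036 = 44270/221 - 15010*23036 = 44270/221 - 345770360 = -76415205290/221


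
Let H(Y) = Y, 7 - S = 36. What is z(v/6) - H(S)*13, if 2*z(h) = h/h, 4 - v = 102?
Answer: 755/2 ≈ 377.50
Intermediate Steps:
S = -29 (S = 7 - 1*36 = 7 - 36 = -29)
v = -98 (v = 4 - 1*102 = 4 - 102 = -98)
z(h) = ½ (z(h) = (h/h)/2 = (½)*1 = ½)
z(v/6) - H(S)*13 = ½ - (-29)*13 = ½ - 1*(-377) = ½ + 377 = 755/2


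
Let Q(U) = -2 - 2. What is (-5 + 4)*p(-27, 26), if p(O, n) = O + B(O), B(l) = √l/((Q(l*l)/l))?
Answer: 27 - 81*I*√3/4 ≈ 27.0 - 35.074*I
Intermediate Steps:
Q(U) = -4
B(l) = -l^(3/2)/4 (B(l) = √l/((-4/l)) = (-l/4)*√l = -l^(3/2)/4)
p(O, n) = O - O^(3/2)/4
(-5 + 4)*p(-27, 26) = (-5 + 4)*(-27 - (-81)*I*√3/4) = -(-27 - (-81)*I*√3/4) = -(-27 + 81*I*√3/4) = 27 - 81*I*√3/4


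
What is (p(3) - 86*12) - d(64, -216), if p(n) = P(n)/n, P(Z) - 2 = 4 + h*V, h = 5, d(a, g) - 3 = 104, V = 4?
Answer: -3391/3 ≈ -1130.3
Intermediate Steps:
d(a, g) = 107 (d(a, g) = 3 + 104 = 107)
P(Z) = 26 (P(Z) = 2 + (4 + 5*4) = 2 + (4 + 20) = 2 + 24 = 26)
p(n) = 26/n
(p(3) - 86*12) - d(64, -216) = (26/3 - 86*12) - 1*107 = (26*(1/3) - 1032) - 107 = (26/3 - 1032) - 107 = -3070/3 - 107 = -3391/3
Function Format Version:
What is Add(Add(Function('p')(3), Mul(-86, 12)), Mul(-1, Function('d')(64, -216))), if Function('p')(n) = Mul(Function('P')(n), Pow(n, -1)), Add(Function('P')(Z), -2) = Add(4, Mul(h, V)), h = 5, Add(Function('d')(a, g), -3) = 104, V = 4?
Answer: Rational(-3391, 3) ≈ -1130.3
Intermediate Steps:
Function('d')(a, g) = 107 (Function('d')(a, g) = Add(3, 104) = 107)
Function('P')(Z) = 26 (Function('P')(Z) = Add(2, Add(4, Mul(5, 4))) = Add(2, Add(4, 20)) = Add(2, 24) = 26)
Function('p')(n) = Mul(26, Pow(n, -1))
Add(Add(Function('p')(3), Mul(-86, 12)), Mul(-1, Function('d')(64, -216))) = Add(Add(Mul(26, Pow(3, -1)), Mul(-86, 12)), Mul(-1, 107)) = Add(Add(Mul(26, Rational(1, 3)), -1032), -107) = Add(Add(Rational(26, 3), -1032), -107) = Add(Rational(-3070, 3), -107) = Rational(-3391, 3)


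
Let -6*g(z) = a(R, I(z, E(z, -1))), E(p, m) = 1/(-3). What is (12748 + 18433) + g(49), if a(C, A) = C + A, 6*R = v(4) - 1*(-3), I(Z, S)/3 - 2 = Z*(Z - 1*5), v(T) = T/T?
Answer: 270917/9 ≈ 30102.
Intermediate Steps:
v(T) = 1
E(p, m) = -1/3
I(Z, S) = 6 + 3*Z*(-5 + Z) (I(Z, S) = 6 + 3*(Z*(Z - 1*5)) = 6 + 3*(Z*(Z - 5)) = 6 + 3*(Z*(-5 + Z)) = 6 + 3*Z*(-5 + Z))
R = 2/3 (R = (1 - 1*(-3))/6 = (1 + 3)/6 = (1/6)*4 = 2/3 ≈ 0.66667)
a(C, A) = A + C
g(z) = -10/9 - z**2/2 + 5*z/2 (g(z) = -((6 - 15*z + 3*z**2) + 2/3)/6 = -(20/3 - 15*z + 3*z**2)/6 = -10/9 - z**2/2 + 5*z/2)
(12748 + 18433) + g(49) = (12748 + 18433) + (-10/9 - 1/2*49**2 + (5/2)*49) = 31181 + (-10/9 - 1/2*2401 + 245/2) = 31181 + (-10/9 - 2401/2 + 245/2) = 31181 - 9712/9 = 270917/9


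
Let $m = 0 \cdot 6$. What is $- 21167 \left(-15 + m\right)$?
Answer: $317505$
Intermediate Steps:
$m = 0$
$- 21167 \left(-15 + m\right) = - 21167 \left(-15 + 0\right) = \left(-21167\right) \left(-15\right) = 317505$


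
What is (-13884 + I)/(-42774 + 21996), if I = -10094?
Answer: 11989/10389 ≈ 1.1540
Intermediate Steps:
(-13884 + I)/(-42774 + 21996) = (-13884 - 10094)/(-42774 + 21996) = -23978/(-20778) = -23978*(-1/20778) = 11989/10389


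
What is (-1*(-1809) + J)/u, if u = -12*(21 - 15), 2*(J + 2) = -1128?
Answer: -1243/72 ≈ -17.264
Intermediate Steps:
J = -566 (J = -2 + (1/2)*(-1128) = -2 - 564 = -566)
u = -72 (u = -12*6 = -72)
(-1*(-1809) + J)/u = (-1*(-1809) - 566)/(-72) = (1809 - 566)*(-1/72) = 1243*(-1/72) = -1243/72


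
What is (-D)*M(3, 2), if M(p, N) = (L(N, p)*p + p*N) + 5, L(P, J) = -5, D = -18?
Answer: -72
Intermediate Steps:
M(p, N) = 5 - 5*p + N*p (M(p, N) = (-5*p + p*N) + 5 = (-5*p + N*p) + 5 = 5 - 5*p + N*p)
(-D)*M(3, 2) = (-1*(-18))*(5 - 5*3 + 2*3) = 18*(5 - 15 + 6) = 18*(-4) = -72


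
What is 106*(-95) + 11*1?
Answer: -10059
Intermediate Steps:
106*(-95) + 11*1 = -10070 + 11 = -10059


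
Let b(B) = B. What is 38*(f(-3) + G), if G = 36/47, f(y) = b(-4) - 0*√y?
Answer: -5776/47 ≈ -122.89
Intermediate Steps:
f(y) = -4 (f(y) = -4 - 0*√y = -4 - 1*0 = -4 + 0 = -4)
G = 36/47 (G = 36*(1/47) = 36/47 ≈ 0.76596)
38*(f(-3) + G) = 38*(-4 + 36/47) = 38*(-152/47) = -5776/47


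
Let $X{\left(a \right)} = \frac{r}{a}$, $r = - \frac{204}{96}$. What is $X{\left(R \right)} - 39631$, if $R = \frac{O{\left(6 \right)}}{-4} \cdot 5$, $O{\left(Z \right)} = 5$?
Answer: $- \frac{1981533}{50} \approx -39631.0$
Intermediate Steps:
$r = - \frac{17}{8}$ ($r = \left(-204\right) \frac{1}{96} = - \frac{17}{8} \approx -2.125$)
$R = - \frac{25}{4}$ ($R = \frac{5}{-4} \cdot 5 = 5 \left(- \frac{1}{4}\right) 5 = \left(- \frac{5}{4}\right) 5 = - \frac{25}{4} \approx -6.25$)
$X{\left(a \right)} = - \frac{17}{8 a}$
$X{\left(R \right)} - 39631 = - \frac{17}{8 \left(- \frac{25}{4}\right)} - 39631 = \left(- \frac{17}{8}\right) \left(- \frac{4}{25}\right) - 39631 = \frac{17}{50} - 39631 = - \frac{1981533}{50}$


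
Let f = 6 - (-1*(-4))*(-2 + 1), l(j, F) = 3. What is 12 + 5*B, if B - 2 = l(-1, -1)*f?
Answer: 172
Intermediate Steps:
f = 10 (f = 6 - 4*(-1) = 6 - 1*(-4) = 6 + 4 = 10)
B = 32 (B = 2 + 3*10 = 2 + 30 = 32)
12 + 5*B = 12 + 5*32 = 12 + 160 = 172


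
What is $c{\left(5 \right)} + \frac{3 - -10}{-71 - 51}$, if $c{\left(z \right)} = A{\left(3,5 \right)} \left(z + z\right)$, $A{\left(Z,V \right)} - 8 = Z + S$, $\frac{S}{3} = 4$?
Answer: $\frac{28047}{122} \approx 229.89$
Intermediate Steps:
$S = 12$ ($S = 3 \cdot 4 = 12$)
$A{\left(Z,V \right)} = 20 + Z$ ($A{\left(Z,V \right)} = 8 + \left(Z + 12\right) = 8 + \left(12 + Z\right) = 20 + Z$)
$c{\left(z \right)} = 46 z$ ($c{\left(z \right)} = \left(20 + 3\right) \left(z + z\right) = 23 \cdot 2 z = 46 z$)
$c{\left(5 \right)} + \frac{3 - -10}{-71 - 51} = 46 \cdot 5 + \frac{3 - -10}{-71 - 51} = 230 + \frac{3 + 10}{-122} = 230 - \frac{13}{122} = \frac{28047}{122}$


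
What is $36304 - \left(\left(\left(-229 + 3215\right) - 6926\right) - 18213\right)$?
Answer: $58457$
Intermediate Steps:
$36304 - \left(\left(\left(-229 + 3215\right) - 6926\right) - 18213\right) = 36304 - \left(\left(2986 - 6926\right) - 18213\right) = 36304 - \left(-3940 - 18213\right) = 36304 - -22153 = 36304 + 22153 = 58457$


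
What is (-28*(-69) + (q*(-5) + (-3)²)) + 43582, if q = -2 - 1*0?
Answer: 45533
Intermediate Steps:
q = -2 (q = -2 + 0 = -2)
(-28*(-69) + (q*(-5) + (-3)²)) + 43582 = (-28*(-69) + (-2*(-5) + (-3)²)) + 43582 = (1932 + (10 + 9)) + 43582 = (1932 + 19) + 43582 = 1951 + 43582 = 45533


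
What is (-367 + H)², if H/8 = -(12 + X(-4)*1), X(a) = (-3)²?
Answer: 286225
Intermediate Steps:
X(a) = 9
H = -168 (H = 8*(-(12 + 9*1)) = 8*(-(12 + 9)) = 8*(-1*21) = 8*(-21) = -168)
(-367 + H)² = (-367 - 168)² = (-535)² = 286225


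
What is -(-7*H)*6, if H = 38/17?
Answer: 1596/17 ≈ 93.882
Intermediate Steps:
H = 38/17 (H = 38*(1/17) = 38/17 ≈ 2.2353)
-(-7*H)*6 = -(-7*38/17)*6 = -(-266)*6/17 = -1*(-1596/17) = 1596/17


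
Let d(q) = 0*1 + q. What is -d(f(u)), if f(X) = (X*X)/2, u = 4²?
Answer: -128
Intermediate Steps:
u = 16
f(X) = X²/2 (f(X) = X²*(½) = X²/2)
d(q) = q (d(q) = 0 + q = q)
-d(f(u)) = -16²/2 = -256/2 = -1*128 = -128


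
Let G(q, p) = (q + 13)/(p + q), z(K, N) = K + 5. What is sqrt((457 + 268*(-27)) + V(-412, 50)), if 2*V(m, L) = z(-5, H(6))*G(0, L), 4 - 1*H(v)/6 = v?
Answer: I*sqrt(6779) ≈ 82.335*I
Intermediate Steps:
H(v) = 24 - 6*v
z(K, N) = 5 + K
G(q, p) = (13 + q)/(p + q)
V(m, L) = 0 (V(m, L) = ((5 - 5)*((13 + 0)/(L + 0)))/2 = (0*(13/L))/2 = (1/2)*0 = 0)
sqrt((457 + 268*(-27)) + V(-412, 50)) = sqrt((457 + 268*(-27)) + 0) = sqrt((457 - 7236) + 0) = sqrt(-6779 + 0) = sqrt(-6779) = I*sqrt(6779)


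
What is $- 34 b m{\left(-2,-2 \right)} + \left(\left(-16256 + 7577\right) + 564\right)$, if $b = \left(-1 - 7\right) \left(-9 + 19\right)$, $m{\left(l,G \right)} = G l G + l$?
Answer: $-35315$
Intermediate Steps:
$m{\left(l,G \right)} = l + l G^{2}$ ($m{\left(l,G \right)} = l G^{2} + l = l + l G^{2}$)
$b = -80$ ($b = \left(-8\right) 10 = -80$)
$- 34 b m{\left(-2,-2 \right)} + \left(\left(-16256 + 7577\right) + 564\right) = \left(-34\right) \left(-80\right) \left(- 2 \left(1 + \left(-2\right)^{2}\right)\right) + \left(\left(-16256 + 7577\right) + 564\right) = 2720 \left(- 2 \left(1 + 4\right)\right) + \left(-8679 + 564\right) = 2720 \left(\left(-2\right) 5\right) - 8115 = 2720 \left(-10\right) - 8115 = -27200 - 8115 = -35315$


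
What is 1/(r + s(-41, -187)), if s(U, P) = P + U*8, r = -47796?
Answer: -1/48311 ≈ -2.0699e-5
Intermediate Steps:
s(U, P) = P + 8*U
1/(r + s(-41, -187)) = 1/(-47796 + (-187 + 8*(-41))) = 1/(-47796 + (-187 - 328)) = 1/(-47796 - 515) = 1/(-48311) = -1/48311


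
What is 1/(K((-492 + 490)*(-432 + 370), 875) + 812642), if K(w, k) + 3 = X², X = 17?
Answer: 1/812928 ≈ 1.2301e-6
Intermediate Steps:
K(w, k) = 286 (K(w, k) = -3 + 17² = -3 + 289 = 286)
1/(K((-492 + 490)*(-432 + 370), 875) + 812642) = 1/(286 + 812642) = 1/812928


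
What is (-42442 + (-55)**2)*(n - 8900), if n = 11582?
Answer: -105716394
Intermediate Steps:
(-42442 + (-55)**2)*(n - 8900) = (-42442 + (-55)**2)*(11582 - 8900) = (-42442 + 3025)*2682 = -39417*2682 = -105716394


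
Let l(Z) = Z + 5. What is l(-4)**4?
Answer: 1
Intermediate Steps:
l(Z) = 5 + Z
l(-4)**4 = (5 - 4)**4 = 1**4 = 1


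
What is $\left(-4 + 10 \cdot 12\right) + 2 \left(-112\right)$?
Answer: $-108$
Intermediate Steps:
$\left(-4 + 10 \cdot 12\right) + 2 \left(-112\right) = \left(-4 + 120\right) - 224 = 116 - 224 = -108$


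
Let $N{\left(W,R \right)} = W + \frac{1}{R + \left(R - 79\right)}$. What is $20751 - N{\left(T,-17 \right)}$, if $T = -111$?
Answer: $\frac{2357407}{113} \approx 20862.0$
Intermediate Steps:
$N{\left(W,R \right)} = W + \frac{1}{-79 + 2 R}$ ($N{\left(W,R \right)} = W + \frac{1}{R + \left(-79 + R\right)} = W + \frac{1}{-79 + 2 R}$)
$20751 - N{\left(T,-17 \right)} = 20751 - \frac{1 - -8769 + 2 \left(-17\right) \left(-111\right)}{-79 + 2 \left(-17\right)} = 20751 - \frac{1 + 8769 + 3774}{-79 - 34} = 20751 - \frac{1}{-113} \cdot 12544 = 20751 - \left(- \frac{1}{113}\right) 12544 = 20751 - - \frac{12544}{113} = 20751 + \frac{12544}{113} = \frac{2357407}{113}$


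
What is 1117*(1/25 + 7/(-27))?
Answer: -165316/675 ≈ -244.91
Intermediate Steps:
1117*(1/25 + 7/(-27)) = 1117*(1/25 + 7*(-1/27)) = 1117*(1/25 - 7/27) = 1117*(-148/675) = -165316/675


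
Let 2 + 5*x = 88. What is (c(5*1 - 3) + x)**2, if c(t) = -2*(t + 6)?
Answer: 36/25 ≈ 1.4400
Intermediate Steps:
x = 86/5 (x = -2/5 + (1/5)*88 = -2/5 + 88/5 = 86/5 ≈ 17.200)
c(t) = -12 - 2*t (c(t) = -2*(6 + t) = -12 - 2*t)
(c(5*1 - 3) + x)**2 = ((-12 - 2*(5*1 - 3)) + 86/5)**2 = ((-12 - 2*(5 - 3)) + 86/5)**2 = ((-12 - 2*2) + 86/5)**2 = ((-12 - 4) + 86/5)**2 = (-16 + 86/5)**2 = (6/5)**2 = 36/25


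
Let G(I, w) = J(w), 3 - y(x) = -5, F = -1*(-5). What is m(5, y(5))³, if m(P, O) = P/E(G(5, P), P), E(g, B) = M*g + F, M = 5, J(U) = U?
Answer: 1/216 ≈ 0.0046296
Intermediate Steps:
F = 5
y(x) = 8 (y(x) = 3 - 1*(-5) = 3 + 5 = 8)
G(I, w) = w
E(g, B) = 5 + 5*g (E(g, B) = 5*g + 5 = 5 + 5*g)
m(P, O) = P/(5 + 5*P)
m(5, y(5))³ = ((⅕)*5/(1 + 5))³ = ((⅕)*5/6)³ = ((⅕)*5*(⅙))³ = (⅙)³ = 1/216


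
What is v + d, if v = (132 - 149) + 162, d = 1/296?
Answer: 42921/296 ≈ 145.00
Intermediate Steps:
d = 1/296 ≈ 0.0033784
v = 145 (v = -17 + 162 = 145)
v + d = 145 + 1/296 = 42921/296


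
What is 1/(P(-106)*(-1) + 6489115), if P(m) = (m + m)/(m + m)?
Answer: 1/6489114 ≈ 1.5410e-7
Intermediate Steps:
P(m) = 1 (P(m) = (2*m)/((2*m)) = (2*m)*(1/(2*m)) = 1)
1/(P(-106)*(-1) + 6489115) = 1/(1*(-1) + 6489115) = 1/(-1 + 6489115) = 1/6489114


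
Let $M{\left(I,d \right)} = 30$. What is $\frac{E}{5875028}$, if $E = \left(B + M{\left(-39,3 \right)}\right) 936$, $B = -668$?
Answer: $- \frac{149292}{1468757} \approx -0.10165$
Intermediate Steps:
$E = -597168$ ($E = \left(-668 + 30\right) 936 = \left(-638\right) 936 = -597168$)
$\frac{E}{5875028} = - \frac{597168}{5875028} = \left(-597168\right) \frac{1}{5875028} = - \frac{149292}{1468757}$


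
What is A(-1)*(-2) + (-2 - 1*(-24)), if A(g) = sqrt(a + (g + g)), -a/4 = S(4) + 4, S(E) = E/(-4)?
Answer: 22 - 2*I*sqrt(14) ≈ 22.0 - 7.4833*I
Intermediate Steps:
S(E) = -E/4 (S(E) = E*(-1/4) = -E/4)
a = -12 (a = -4*(-1/4*4 + 4) = -4*(-1 + 4) = -4*3 = -12)
A(g) = sqrt(-12 + 2*g) (A(g) = sqrt(-12 + (g + g)) = sqrt(-12 + 2*g))
A(-1)*(-2) + (-2 - 1*(-24)) = sqrt(-12 + 2*(-1))*(-2) + (-2 - 1*(-24)) = sqrt(-12 - 2)*(-2) + (-2 + 24) = sqrt(-14)*(-2) + 22 = (I*sqrt(14))*(-2) + 22 = -2*I*sqrt(14) + 22 = 22 - 2*I*sqrt(14)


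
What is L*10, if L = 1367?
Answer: 13670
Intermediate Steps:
L*10 = 1367*10 = 13670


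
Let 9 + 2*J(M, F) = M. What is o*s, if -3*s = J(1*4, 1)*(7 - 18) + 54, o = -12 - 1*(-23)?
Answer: -1793/6 ≈ -298.83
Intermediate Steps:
J(M, F) = -9/2 + M/2
o = 11 (o = -12 + 23 = 11)
s = -163/6 (s = -((-9/2 + (1*4)/2)*(7 - 18) + 54)/3 = -((-9/2 + (½)*4)*(-11) + 54)/3 = -((-9/2 + 2)*(-11) + 54)/3 = -(-5/2*(-11) + 54)/3 = -(55/2 + 54)/3 = -⅓*163/2 = -163/6 ≈ -27.167)
o*s = 11*(-163/6) = -1793/6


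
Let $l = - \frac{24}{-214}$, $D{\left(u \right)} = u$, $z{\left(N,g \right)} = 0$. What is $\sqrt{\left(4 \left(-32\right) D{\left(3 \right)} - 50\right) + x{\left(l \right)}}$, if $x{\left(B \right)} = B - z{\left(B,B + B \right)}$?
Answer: $\frac{i \sqrt{4967582}}{107} \approx 20.83 i$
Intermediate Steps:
$l = \frac{12}{107}$ ($l = \left(-24\right) \left(- \frac{1}{214}\right) = \frac{12}{107} \approx 0.11215$)
$x{\left(B \right)} = B$ ($x{\left(B \right)} = B - 0 = B + 0 = B$)
$\sqrt{\left(4 \left(-32\right) D{\left(3 \right)} - 50\right) + x{\left(l \right)}} = \sqrt{\left(4 \left(-32\right) 3 - 50\right) + \frac{12}{107}} = \sqrt{\left(\left(-128\right) 3 - 50\right) + \frac{12}{107}} = \sqrt{\left(-384 - 50\right) + \frac{12}{107}} = \sqrt{-434 + \frac{12}{107}} = \sqrt{- \frac{46426}{107}} = \frac{i \sqrt{4967582}}{107}$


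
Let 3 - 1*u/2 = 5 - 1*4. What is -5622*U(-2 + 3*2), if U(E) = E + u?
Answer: -44976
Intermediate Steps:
u = 4 (u = 6 - 2*(5 - 1*4) = 6 - 2*(5 - 4) = 6 - 2*1 = 6 - 2 = 4)
U(E) = 4 + E (U(E) = E + 4 = 4 + E)
-5622*U(-2 + 3*2) = -5622*(4 + (-2 + 3*2)) = -5622*(4 + (-2 + 6)) = -5622*(4 + 4) = -5622*8 = -44976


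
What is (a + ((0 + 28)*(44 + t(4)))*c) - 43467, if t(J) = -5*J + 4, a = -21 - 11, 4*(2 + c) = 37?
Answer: -37815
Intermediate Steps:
c = 29/4 (c = -2 + (1/4)*37 = -2 + 37/4 = 29/4 ≈ 7.2500)
a = -32
t(J) = 4 - 5*J
(a + ((0 + 28)*(44 + t(4)))*c) - 43467 = (-32 + ((0 + 28)*(44 + (4 - 5*4)))*(29/4)) - 43467 = (-32 + (28*(44 + (4 - 20)))*(29/4)) - 43467 = (-32 + (28*(44 - 16))*(29/4)) - 43467 = (-32 + (28*28)*(29/4)) - 43467 = (-32 + 784*(29/4)) - 43467 = (-32 + 5684) - 43467 = 5652 - 43467 = -37815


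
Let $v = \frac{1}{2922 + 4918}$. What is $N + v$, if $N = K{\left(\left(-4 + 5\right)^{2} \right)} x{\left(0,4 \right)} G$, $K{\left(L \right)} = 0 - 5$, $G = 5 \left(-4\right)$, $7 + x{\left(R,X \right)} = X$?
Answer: $- \frac{2351999}{7840} \approx -300.0$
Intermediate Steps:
$x{\left(R,X \right)} = -7 + X$
$G = -20$
$v = \frac{1}{7840} \approx 0.00012755$
$K{\left(L \right)} = -5$
$N = -300$ ($N = - 5 \left(-7 + 4\right) \left(-20\right) = \left(-5\right) \left(-3\right) \left(-20\right) = 15 \left(-20\right) = -300$)
$N + v = -300 + \frac{1}{7840} = - \frac{2351999}{7840}$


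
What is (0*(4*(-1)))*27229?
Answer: 0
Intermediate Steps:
(0*(4*(-1)))*27229 = (0*(-4))*27229 = 0*27229 = 0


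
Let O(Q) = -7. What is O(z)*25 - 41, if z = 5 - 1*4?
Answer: -216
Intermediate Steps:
z = 1 (z = 5 - 4 = 1)
O(z)*25 - 41 = -7*25 - 41 = -175 - 41 = -216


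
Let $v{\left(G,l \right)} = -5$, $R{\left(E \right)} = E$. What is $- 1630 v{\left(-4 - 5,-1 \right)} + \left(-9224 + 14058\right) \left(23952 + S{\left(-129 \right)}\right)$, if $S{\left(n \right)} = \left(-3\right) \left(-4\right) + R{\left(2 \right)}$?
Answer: $115859794$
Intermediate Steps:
$S{\left(n \right)} = 14$ ($S{\left(n \right)} = \left(-3\right) \left(-4\right) + 2 = 12 + 2 = 14$)
$- 1630 v{\left(-4 - 5,-1 \right)} + \left(-9224 + 14058\right) \left(23952 + S{\left(-129 \right)}\right) = \left(-1630\right) \left(-5\right) + \left(-9224 + 14058\right) \left(23952 + 14\right) = 8150 + 4834 \cdot 23966 = 8150 + 115851644 = 115859794$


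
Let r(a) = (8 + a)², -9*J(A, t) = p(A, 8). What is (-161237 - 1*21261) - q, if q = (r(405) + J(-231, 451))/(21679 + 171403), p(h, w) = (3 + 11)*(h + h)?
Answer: -105711750371/579246 ≈ -1.8250e+5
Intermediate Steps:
p(h, w) = 28*h (p(h, w) = 14*(2*h) = 28*h)
J(A, t) = -28*A/9
q = 513863/579246 (q = ((8 + 405)² - 28/9*(-231))/(21679 + 171403) = (413² + 2156/3)/193082 = (170569 + 2156/3)*(1/193082) = (513863/3)*(1/193082) = 513863/579246 ≈ 0.88712)
(-161237 - 1*21261) - q = (-161237 - 1*21261) - 1*513863/579246 = (-161237 - 21261) - 513863/579246 = -182498 - 513863/579246 = -105711750371/579246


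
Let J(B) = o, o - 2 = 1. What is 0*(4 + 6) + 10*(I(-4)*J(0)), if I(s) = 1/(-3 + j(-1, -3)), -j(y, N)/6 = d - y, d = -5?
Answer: 10/7 ≈ 1.4286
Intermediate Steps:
o = 3 (o = 2 + 1 = 3)
j(y, N) = 30 + 6*y (j(y, N) = -6*(-5 - y) = 30 + 6*y)
J(B) = 3
I(s) = 1/21 (I(s) = 1/(-3 + (30 + 6*(-1))) = 1/(-3 + (30 - 6)) = 1/(-3 + 24) = 1/21)
0*(4 + 6) + 10*(I(-4)*J(0)) = 0*(4 + 6) + 10*((1/21)*3) = 0*10 + 10*(⅐) = 0 + 10/7 = 10/7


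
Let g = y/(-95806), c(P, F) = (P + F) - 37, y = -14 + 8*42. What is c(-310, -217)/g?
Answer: 27017292/161 ≈ 1.6781e+5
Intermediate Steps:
y = 322 (y = -14 + 336 = 322)
c(P, F) = -37 + F + P (c(P, F) = (F + P) - 37 = -37 + F + P)
g = -161/47903 (g = 322/(-95806) = 322*(-1/95806) = -161/47903 ≈ -0.0033610)
c(-310, -217)/g = (-37 - 217 - 310)/(-161/47903) = -564*(-47903/161) = 27017292/161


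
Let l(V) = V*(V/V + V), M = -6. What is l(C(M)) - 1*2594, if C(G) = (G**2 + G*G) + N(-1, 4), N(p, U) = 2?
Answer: 2956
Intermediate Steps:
C(G) = 2 + 2*G**2 (C(G) = (G**2 + G*G) + 2 = (G**2 + G**2) + 2 = 2*G**2 + 2 = 2 + 2*G**2)
l(V) = V*(1 + V)
l(C(M)) - 1*2594 = (2 + 2*(-6)**2)*(1 + (2 + 2*(-6)**2)) - 1*2594 = (2 + 2*36)*(1 + (2 + 2*36)) - 2594 = (2 + 72)*(1 + (2 + 72)) - 2594 = 74*(1 + 74) - 2594 = 74*75 - 2594 = 5550 - 2594 = 2956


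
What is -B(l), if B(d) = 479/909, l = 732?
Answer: -479/909 ≈ -0.52695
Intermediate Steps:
B(d) = 479/909 (B(d) = 479*(1/909) = 479/909)
-B(l) = -1*479/909 = -479/909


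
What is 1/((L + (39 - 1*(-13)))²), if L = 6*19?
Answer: 1/27556 ≈ 3.6290e-5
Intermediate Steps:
L = 114
1/((L + (39 - 1*(-13)))²) = 1/((114 + (39 - 1*(-13)))²) = 1/((114 + (39 + 13))²) = 1/((114 + 52)²) = 1/(166²) = 1/27556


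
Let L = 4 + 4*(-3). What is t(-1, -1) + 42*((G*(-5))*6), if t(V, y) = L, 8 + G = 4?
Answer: 5032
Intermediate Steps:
G = -4 (G = -8 + 4 = -4)
L = -8 (L = 4 - 12 = -8)
t(V, y) = -8
t(-1, -1) + 42*((G*(-5))*6) = -8 + 42*(-4*(-5)*6) = -8 + 42*(20*6) = -8 + 42*120 = -8 + 5040 = 5032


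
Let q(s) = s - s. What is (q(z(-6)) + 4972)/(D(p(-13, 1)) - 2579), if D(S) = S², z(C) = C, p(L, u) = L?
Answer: -2486/1205 ≈ -2.0631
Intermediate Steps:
q(s) = 0
(q(z(-6)) + 4972)/(D(p(-13, 1)) - 2579) = (0 + 4972)/((-13)² - 2579) = 4972/(169 - 2579) = 4972/(-2410) = 4972*(-1/2410) = -2486/1205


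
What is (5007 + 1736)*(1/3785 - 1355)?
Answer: -34582648782/3785 ≈ -9.1368e+6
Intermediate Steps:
(5007 + 1736)*(1/3785 - 1355) = 6743*(1/3785 - 1355) = 6743*(-5128674/3785) = -34582648782/3785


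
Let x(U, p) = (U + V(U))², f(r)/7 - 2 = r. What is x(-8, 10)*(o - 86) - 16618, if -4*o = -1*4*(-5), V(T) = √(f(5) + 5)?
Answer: -27356 + 4368*√6 ≈ -16657.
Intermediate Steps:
f(r) = 14 + 7*r
V(T) = 3*√6 (V(T) = √((14 + 7*5) + 5) = √((14 + 35) + 5) = √(49 + 5) = √54 = 3*√6)
o = -5 (o = -(-1*4)*(-5)/4 = -(-1)*(-5) = -¼*20 = -5)
x(U, p) = (U + 3*√6)²
x(-8, 10)*(o - 86) - 16618 = (-8 + 3*√6)²*(-5 - 86) - 16618 = (-8 + 3*√6)²*(-91) - 16618 = -91*(-8 + 3*√6)² - 16618 = -16618 - 91*(-8 + 3*√6)²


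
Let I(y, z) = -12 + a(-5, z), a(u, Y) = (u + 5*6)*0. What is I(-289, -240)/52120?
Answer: -3/13030 ≈ -0.00023024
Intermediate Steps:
a(u, Y) = 0 (a(u, Y) = (u + 30)*0 = (30 + u)*0 = 0)
I(y, z) = -12 (I(y, z) = -12 + 0 = -12)
I(-289, -240)/52120 = -12/52120 = -12*1/52120 = -3/13030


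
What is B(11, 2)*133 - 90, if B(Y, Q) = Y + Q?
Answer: 1639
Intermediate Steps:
B(Y, Q) = Q + Y
B(11, 2)*133 - 90 = (2 + 11)*133 - 90 = 13*133 - 90 = 1729 - 90 = 1639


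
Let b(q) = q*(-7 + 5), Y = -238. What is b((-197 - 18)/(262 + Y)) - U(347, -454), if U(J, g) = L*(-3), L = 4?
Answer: 359/12 ≈ 29.917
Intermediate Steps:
U(J, g) = -12 (U(J, g) = 4*(-3) = -12)
b(q) = -2*q (b(q) = q*(-2) = -2*q)
b((-197 - 18)/(262 + Y)) - U(347, -454) = -2*(-197 - 18)/(262 - 238) - 1*(-12) = -(-430)/24 + 12 = -2*(-215/24) + 12 = 215/12 + 12 = 359/12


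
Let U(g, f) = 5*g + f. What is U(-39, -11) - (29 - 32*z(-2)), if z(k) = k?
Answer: -299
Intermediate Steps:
U(g, f) = f + 5*g
U(-39, -11) - (29 - 32*z(-2)) = (-11 + 5*(-39)) - (29 - 32*(-2)) = (-11 - 195) - (29 + 64) = -206 - 1*93 = -206 - 93 = -299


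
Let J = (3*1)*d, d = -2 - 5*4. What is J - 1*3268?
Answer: -3334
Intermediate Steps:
d = -22 (d = -2 - 20 = -22)
J = -66 (J = (3*1)*(-22) = 3*(-22) = -66)
J - 1*3268 = -66 - 1*3268 = -66 - 3268 = -3334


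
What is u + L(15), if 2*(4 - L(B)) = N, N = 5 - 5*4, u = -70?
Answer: -117/2 ≈ -58.500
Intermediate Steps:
N = -15 (N = 5 - 20 = -15)
L(B) = 23/2 (L(B) = 4 - ½*(-15) = 4 + 15/2 = 23/2)
u + L(15) = -70 + 23/2 = -117/2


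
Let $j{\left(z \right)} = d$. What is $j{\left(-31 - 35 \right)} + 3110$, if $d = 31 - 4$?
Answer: $3137$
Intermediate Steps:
$d = 27$
$j{\left(z \right)} = 27$
$j{\left(-31 - 35 \right)} + 3110 = 27 + 3110 = 3137$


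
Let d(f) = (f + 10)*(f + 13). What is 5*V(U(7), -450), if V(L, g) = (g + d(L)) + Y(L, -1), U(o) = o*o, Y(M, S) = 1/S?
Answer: 16035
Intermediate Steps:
d(f) = (10 + f)*(13 + f)
U(o) = o²
V(L, g) = 129 + g + L² + 23*L (V(L, g) = (g + (130 + L² + 23*L)) + 1/(-1) = (130 + g + L² + 23*L) - 1 = 129 + g + L² + 23*L)
5*V(U(7), -450) = 5*(129 - 450 + (7²)² + 23*7²) = 5*(129 - 450 + 49² + 23*49) = 5*(129 - 450 + 2401 + 1127) = 5*3207 = 16035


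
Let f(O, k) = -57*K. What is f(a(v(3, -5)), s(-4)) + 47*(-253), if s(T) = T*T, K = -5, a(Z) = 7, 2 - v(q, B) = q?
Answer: -11606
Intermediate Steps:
v(q, B) = 2 - q
s(T) = T²
f(O, k) = 285 (f(O, k) = -57*(-5) = 285)
f(a(v(3, -5)), s(-4)) + 47*(-253) = 285 + 47*(-253) = 285 - 11891 = -11606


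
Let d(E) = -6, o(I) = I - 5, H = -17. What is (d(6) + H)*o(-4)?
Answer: 207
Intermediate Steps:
o(I) = -5 + I
(d(6) + H)*o(-4) = (-6 - 17)*(-5 - 4) = -23*(-9) = 207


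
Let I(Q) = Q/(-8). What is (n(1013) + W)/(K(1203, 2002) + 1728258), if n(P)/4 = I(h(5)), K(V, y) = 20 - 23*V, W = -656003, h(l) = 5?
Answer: -1312011/3401218 ≈ -0.38575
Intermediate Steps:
I(Q) = -Q/8 (I(Q) = Q*(-⅛) = -Q/8)
n(P) = -5/2 (n(P) = 4*(-⅛*5) = 4*(-5/8) = -5/2)
(n(1013) + W)/(K(1203, 2002) + 1728258) = (-5/2 - 656003)/((20 - 23*1203) + 1728258) = -1312011/(2*((20 - 27669) + 1728258)) = -1312011/(2*(-27649 + 1728258)) = -1312011/2/1700609 = -1312011/2*1/1700609 = -1312011/3401218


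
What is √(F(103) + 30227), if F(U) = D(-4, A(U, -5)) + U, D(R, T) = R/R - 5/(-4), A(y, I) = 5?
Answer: 3*√13481/2 ≈ 174.16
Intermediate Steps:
D(R, T) = 9/4 (D(R, T) = 1 - 5*(-¼) = 1 + 5/4 = 9/4)
F(U) = 9/4 + U
√(F(103) + 30227) = √((9/4 + 103) + 30227) = √(421/4 + 30227) = √(121329/4) = 3*√13481/2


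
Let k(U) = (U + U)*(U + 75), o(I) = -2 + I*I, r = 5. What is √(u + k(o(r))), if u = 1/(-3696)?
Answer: √3848821977/924 ≈ 67.142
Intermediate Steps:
o(I) = -2 + I²
k(U) = 2*U*(75 + U) (k(U) = (2*U)*(75 + U) = 2*U*(75 + U))
u = -1/3696 ≈ -0.00027056
√(u + k(o(r))) = √(-1/3696 + 2*(-2 + 5²)*(75 + (-2 + 5²))) = √(-1/3696 + 2*(-2 + 25)*(75 + (-2 + 25))) = √(-1/3696 + 2*23*(75 + 23)) = √(-1/3696 + 2*23*98) = √(-1/3696 + 4508) = √(16661567/3696) = √3848821977/924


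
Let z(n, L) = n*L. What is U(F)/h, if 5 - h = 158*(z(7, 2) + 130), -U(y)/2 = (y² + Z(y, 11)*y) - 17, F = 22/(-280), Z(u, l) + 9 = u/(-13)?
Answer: -518746/362245975 ≈ -0.0014320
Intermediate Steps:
Z(u, l) = -9 - u/13 (Z(u, l) = -9 + u/(-13) = -9 + u*(-1/13) = -9 - u/13)
z(n, L) = L*n
F = -11/140 (F = 22*(-1/280) = -11/140 ≈ -0.078571)
U(y) = 34 - 2*y² - 2*y*(-9 - y/13) (U(y) = -2*((y² + (-9 - y/13)*y) - 17) = -2*((y² + y*(-9 - y/13)) - 17) = -2*(-17 + y² + y*(-9 - y/13)) = 34 - 2*y² - 2*y*(-9 - y/13))
h = -22747 (h = 5 - 158*(2*7 + 130) = 5 - 158*(14 + 130) = 5 - 158*144 = 5 - 1*22752 = 5 - 22752 = -22747)
U(F)/h = (34 + 18*(-11/140) - 24*(-11/140)²/13)/(-22747) = (34 - 99/70 - 24/13*121/19600)*(-1/22747) = (34 - 99/70 - 363/31850)*(-1/22747) = (518746/15925)*(-1/22747) = -518746/362245975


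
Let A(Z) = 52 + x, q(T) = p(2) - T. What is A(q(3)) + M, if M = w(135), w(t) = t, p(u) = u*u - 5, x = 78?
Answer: 265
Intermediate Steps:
p(u) = -5 + u² (p(u) = u² - 5 = -5 + u²)
M = 135
q(T) = -1 - T (q(T) = (-5 + 2²) - T = (-5 + 4) - T = -1 - T)
A(Z) = 130 (A(Z) = 52 + 78 = 130)
A(q(3)) + M = 130 + 135 = 265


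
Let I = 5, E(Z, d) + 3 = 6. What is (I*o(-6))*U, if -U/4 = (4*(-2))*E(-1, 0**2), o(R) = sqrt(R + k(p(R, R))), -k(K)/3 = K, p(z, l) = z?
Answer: 960*sqrt(3) ≈ 1662.8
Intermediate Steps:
E(Z, d) = 3 (E(Z, d) = -3 + 6 = 3)
k(K) = -3*K
o(R) = sqrt(2)*sqrt(-R) (o(R) = sqrt(R - 3*R) = sqrt(-2*R) = sqrt(2)*sqrt(-R))
U = 96 (U = -4*4*(-2)*3 = -(-32)*3 = -4*(-24) = 96)
(I*o(-6))*U = (5*(sqrt(2)*sqrt(-1*(-6))))*96 = (5*(sqrt(2)*sqrt(6)))*96 = (5*(2*sqrt(3)))*96 = (10*sqrt(3))*96 = 960*sqrt(3)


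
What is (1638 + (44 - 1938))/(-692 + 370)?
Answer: 128/161 ≈ 0.79503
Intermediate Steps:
(1638 + (44 - 1938))/(-692 + 370) = (1638 - 1894)/(-322) = -256*(-1/322) = 128/161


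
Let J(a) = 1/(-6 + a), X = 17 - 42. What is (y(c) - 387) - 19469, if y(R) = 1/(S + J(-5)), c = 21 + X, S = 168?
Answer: -36674021/1847 ≈ -19856.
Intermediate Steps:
X = -25
c = -4 (c = 21 - 25 = -4)
y(R) = 11/1847 (y(R) = 1/(168 + 1/(-6 - 5)) = 1/(168 + 1/(-11)) = 1/(168 - 1/11) = 1/(1847/11) = 11/1847)
(y(c) - 387) - 19469 = (11/1847 - 387) - 19469 = -714778/1847 - 19469 = -36674021/1847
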